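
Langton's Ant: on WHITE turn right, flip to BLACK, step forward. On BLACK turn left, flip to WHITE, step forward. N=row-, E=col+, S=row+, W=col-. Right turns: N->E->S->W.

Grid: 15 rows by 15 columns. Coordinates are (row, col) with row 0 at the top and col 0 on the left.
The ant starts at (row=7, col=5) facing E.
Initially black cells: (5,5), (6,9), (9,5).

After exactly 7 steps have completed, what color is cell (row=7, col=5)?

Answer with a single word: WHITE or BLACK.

Answer: WHITE

Derivation:
Step 1: on WHITE (7,5): turn R to S, flip to black, move to (8,5). |black|=4
Step 2: on WHITE (8,5): turn R to W, flip to black, move to (8,4). |black|=5
Step 3: on WHITE (8,4): turn R to N, flip to black, move to (7,4). |black|=6
Step 4: on WHITE (7,4): turn R to E, flip to black, move to (7,5). |black|=7
Step 5: on BLACK (7,5): turn L to N, flip to white, move to (6,5). |black|=6
Step 6: on WHITE (6,5): turn R to E, flip to black, move to (6,6). |black|=7
Step 7: on WHITE (6,6): turn R to S, flip to black, move to (7,6). |black|=8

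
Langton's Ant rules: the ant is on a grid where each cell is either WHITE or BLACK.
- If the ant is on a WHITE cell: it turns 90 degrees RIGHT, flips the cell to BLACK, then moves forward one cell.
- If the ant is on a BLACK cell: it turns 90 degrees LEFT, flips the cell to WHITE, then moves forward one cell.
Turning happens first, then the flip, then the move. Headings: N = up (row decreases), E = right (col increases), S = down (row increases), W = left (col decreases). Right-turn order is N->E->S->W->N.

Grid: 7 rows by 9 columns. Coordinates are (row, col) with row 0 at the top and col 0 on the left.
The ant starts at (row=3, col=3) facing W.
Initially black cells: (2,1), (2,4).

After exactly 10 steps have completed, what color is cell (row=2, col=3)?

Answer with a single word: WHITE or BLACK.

Step 1: on WHITE (3,3): turn R to N, flip to black, move to (2,3). |black|=3
Step 2: on WHITE (2,3): turn R to E, flip to black, move to (2,4). |black|=4
Step 3: on BLACK (2,4): turn L to N, flip to white, move to (1,4). |black|=3
Step 4: on WHITE (1,4): turn R to E, flip to black, move to (1,5). |black|=4
Step 5: on WHITE (1,5): turn R to S, flip to black, move to (2,5). |black|=5
Step 6: on WHITE (2,5): turn R to W, flip to black, move to (2,4). |black|=6
Step 7: on WHITE (2,4): turn R to N, flip to black, move to (1,4). |black|=7
Step 8: on BLACK (1,4): turn L to W, flip to white, move to (1,3). |black|=6
Step 9: on WHITE (1,3): turn R to N, flip to black, move to (0,3). |black|=7
Step 10: on WHITE (0,3): turn R to E, flip to black, move to (0,4). |black|=8

Answer: BLACK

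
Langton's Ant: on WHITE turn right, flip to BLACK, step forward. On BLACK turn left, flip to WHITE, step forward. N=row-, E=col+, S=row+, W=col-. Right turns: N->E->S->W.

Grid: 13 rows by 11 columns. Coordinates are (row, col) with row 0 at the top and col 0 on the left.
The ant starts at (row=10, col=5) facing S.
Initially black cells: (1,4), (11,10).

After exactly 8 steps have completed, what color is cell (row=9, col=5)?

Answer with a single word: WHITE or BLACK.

Answer: BLACK

Derivation:
Step 1: on WHITE (10,5): turn R to W, flip to black, move to (10,4). |black|=3
Step 2: on WHITE (10,4): turn R to N, flip to black, move to (9,4). |black|=4
Step 3: on WHITE (9,4): turn R to E, flip to black, move to (9,5). |black|=5
Step 4: on WHITE (9,5): turn R to S, flip to black, move to (10,5). |black|=6
Step 5: on BLACK (10,5): turn L to E, flip to white, move to (10,6). |black|=5
Step 6: on WHITE (10,6): turn R to S, flip to black, move to (11,6). |black|=6
Step 7: on WHITE (11,6): turn R to W, flip to black, move to (11,5). |black|=7
Step 8: on WHITE (11,5): turn R to N, flip to black, move to (10,5). |black|=8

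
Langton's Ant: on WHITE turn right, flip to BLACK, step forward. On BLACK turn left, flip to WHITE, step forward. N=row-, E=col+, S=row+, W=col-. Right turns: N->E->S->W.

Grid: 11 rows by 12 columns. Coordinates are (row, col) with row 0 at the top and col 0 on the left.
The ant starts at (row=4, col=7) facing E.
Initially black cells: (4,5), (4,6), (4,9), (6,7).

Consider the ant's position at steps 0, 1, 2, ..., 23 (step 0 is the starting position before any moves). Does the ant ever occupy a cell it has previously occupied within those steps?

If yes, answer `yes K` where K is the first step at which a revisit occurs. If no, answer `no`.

Step 1: on WHITE (4,7): turn R to S, flip to black, move to (5,7). |black|=5 — new cell
Step 2: on WHITE (5,7): turn R to W, flip to black, move to (5,6). |black|=6 — new cell
Step 3: on WHITE (5,6): turn R to N, flip to black, move to (4,6). |black|=7 — new cell
Step 4: on BLACK (4,6): turn L to W, flip to white, move to (4,5). |black|=6 — new cell
Step 5: on BLACK (4,5): turn L to S, flip to white, move to (5,5). |black|=5 — new cell
Step 6: on WHITE (5,5): turn R to W, flip to black, move to (5,4). |black|=6 — new cell
Step 7: on WHITE (5,4): turn R to N, flip to black, move to (4,4). |black|=7 — new cell
Step 8: on WHITE (4,4): turn R to E, flip to black, move to (4,5). |black|=8 — REVISIT

Answer: yes 8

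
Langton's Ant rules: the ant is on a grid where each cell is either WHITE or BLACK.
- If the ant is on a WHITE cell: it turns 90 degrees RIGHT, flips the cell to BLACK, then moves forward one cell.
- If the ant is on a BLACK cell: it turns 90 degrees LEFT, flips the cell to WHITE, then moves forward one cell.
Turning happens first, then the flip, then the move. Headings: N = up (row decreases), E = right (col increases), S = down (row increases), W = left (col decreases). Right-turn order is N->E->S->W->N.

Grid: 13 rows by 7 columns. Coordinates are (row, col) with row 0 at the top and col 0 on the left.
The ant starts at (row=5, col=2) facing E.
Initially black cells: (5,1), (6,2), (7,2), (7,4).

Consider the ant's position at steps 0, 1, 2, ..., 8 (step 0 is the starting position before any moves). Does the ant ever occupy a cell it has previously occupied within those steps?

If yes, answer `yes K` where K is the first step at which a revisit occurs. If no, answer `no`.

Step 1: on WHITE (5,2): turn R to S, flip to black, move to (6,2). |black|=5 — new cell
Step 2: on BLACK (6,2): turn L to E, flip to white, move to (6,3). |black|=4 — new cell
Step 3: on WHITE (6,3): turn R to S, flip to black, move to (7,3). |black|=5 — new cell
Step 4: on WHITE (7,3): turn R to W, flip to black, move to (7,2). |black|=6 — new cell
Step 5: on BLACK (7,2): turn L to S, flip to white, move to (8,2). |black|=5 — new cell
Step 6: on WHITE (8,2): turn R to W, flip to black, move to (8,1). |black|=6 — new cell
Step 7: on WHITE (8,1): turn R to N, flip to black, move to (7,1). |black|=7 — new cell
Step 8: on WHITE (7,1): turn R to E, flip to black, move to (7,2). |black|=8 — REVISIT

Answer: yes 8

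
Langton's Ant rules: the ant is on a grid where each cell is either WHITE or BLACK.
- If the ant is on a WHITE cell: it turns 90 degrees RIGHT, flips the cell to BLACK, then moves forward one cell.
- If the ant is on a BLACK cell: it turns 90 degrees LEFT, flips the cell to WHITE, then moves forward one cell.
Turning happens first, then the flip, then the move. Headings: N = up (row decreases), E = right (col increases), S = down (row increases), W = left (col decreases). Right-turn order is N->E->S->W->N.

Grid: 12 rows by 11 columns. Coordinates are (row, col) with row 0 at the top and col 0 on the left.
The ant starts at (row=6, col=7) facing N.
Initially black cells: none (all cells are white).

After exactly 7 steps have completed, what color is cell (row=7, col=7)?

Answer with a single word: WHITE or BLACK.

Step 1: on WHITE (6,7): turn R to E, flip to black, move to (6,8). |black|=1
Step 2: on WHITE (6,8): turn R to S, flip to black, move to (7,8). |black|=2
Step 3: on WHITE (7,8): turn R to W, flip to black, move to (7,7). |black|=3
Step 4: on WHITE (7,7): turn R to N, flip to black, move to (6,7). |black|=4
Step 5: on BLACK (6,7): turn L to W, flip to white, move to (6,6). |black|=3
Step 6: on WHITE (6,6): turn R to N, flip to black, move to (5,6). |black|=4
Step 7: on WHITE (5,6): turn R to E, flip to black, move to (5,7). |black|=5

Answer: BLACK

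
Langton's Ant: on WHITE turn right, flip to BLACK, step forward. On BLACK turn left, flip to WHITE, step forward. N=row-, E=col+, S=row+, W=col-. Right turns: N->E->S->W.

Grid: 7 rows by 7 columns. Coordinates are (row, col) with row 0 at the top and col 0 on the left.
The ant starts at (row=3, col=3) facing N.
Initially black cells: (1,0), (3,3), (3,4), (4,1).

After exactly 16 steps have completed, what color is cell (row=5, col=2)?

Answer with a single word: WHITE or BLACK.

Step 1: on BLACK (3,3): turn L to W, flip to white, move to (3,2). |black|=3
Step 2: on WHITE (3,2): turn R to N, flip to black, move to (2,2). |black|=4
Step 3: on WHITE (2,2): turn R to E, flip to black, move to (2,3). |black|=5
Step 4: on WHITE (2,3): turn R to S, flip to black, move to (3,3). |black|=6
Step 5: on WHITE (3,3): turn R to W, flip to black, move to (3,2). |black|=7
Step 6: on BLACK (3,2): turn L to S, flip to white, move to (4,2). |black|=6
Step 7: on WHITE (4,2): turn R to W, flip to black, move to (4,1). |black|=7
Step 8: on BLACK (4,1): turn L to S, flip to white, move to (5,1). |black|=6
Step 9: on WHITE (5,1): turn R to W, flip to black, move to (5,0). |black|=7
Step 10: on WHITE (5,0): turn R to N, flip to black, move to (4,0). |black|=8
Step 11: on WHITE (4,0): turn R to E, flip to black, move to (4,1). |black|=9
Step 12: on WHITE (4,1): turn R to S, flip to black, move to (5,1). |black|=10
Step 13: on BLACK (5,1): turn L to E, flip to white, move to (5,2). |black|=9
Step 14: on WHITE (5,2): turn R to S, flip to black, move to (6,2). |black|=10
Step 15: on WHITE (6,2): turn R to W, flip to black, move to (6,1). |black|=11
Step 16: on WHITE (6,1): turn R to N, flip to black, move to (5,1). |black|=12

Answer: BLACK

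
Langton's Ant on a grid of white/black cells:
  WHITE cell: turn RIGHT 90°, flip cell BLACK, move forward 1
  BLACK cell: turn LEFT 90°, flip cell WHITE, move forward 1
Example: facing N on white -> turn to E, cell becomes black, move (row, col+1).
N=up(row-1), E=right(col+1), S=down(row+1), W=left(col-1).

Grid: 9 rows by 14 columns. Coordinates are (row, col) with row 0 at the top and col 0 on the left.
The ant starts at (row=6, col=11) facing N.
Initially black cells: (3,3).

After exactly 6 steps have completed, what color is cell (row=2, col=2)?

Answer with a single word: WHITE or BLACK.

Step 1: on WHITE (6,11): turn R to E, flip to black, move to (6,12). |black|=2
Step 2: on WHITE (6,12): turn R to S, flip to black, move to (7,12). |black|=3
Step 3: on WHITE (7,12): turn R to W, flip to black, move to (7,11). |black|=4
Step 4: on WHITE (7,11): turn R to N, flip to black, move to (6,11). |black|=5
Step 5: on BLACK (6,11): turn L to W, flip to white, move to (6,10). |black|=4
Step 6: on WHITE (6,10): turn R to N, flip to black, move to (5,10). |black|=5

Answer: WHITE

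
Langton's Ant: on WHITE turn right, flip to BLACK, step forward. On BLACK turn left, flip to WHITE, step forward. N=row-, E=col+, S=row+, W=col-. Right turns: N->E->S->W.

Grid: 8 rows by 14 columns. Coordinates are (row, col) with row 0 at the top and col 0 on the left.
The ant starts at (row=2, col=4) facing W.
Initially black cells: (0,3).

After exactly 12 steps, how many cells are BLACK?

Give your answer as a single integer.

Answer: 9

Derivation:
Step 1: on WHITE (2,4): turn R to N, flip to black, move to (1,4). |black|=2
Step 2: on WHITE (1,4): turn R to E, flip to black, move to (1,5). |black|=3
Step 3: on WHITE (1,5): turn R to S, flip to black, move to (2,5). |black|=4
Step 4: on WHITE (2,5): turn R to W, flip to black, move to (2,4). |black|=5
Step 5: on BLACK (2,4): turn L to S, flip to white, move to (3,4). |black|=4
Step 6: on WHITE (3,4): turn R to W, flip to black, move to (3,3). |black|=5
Step 7: on WHITE (3,3): turn R to N, flip to black, move to (2,3). |black|=6
Step 8: on WHITE (2,3): turn R to E, flip to black, move to (2,4). |black|=7
Step 9: on WHITE (2,4): turn R to S, flip to black, move to (3,4). |black|=8
Step 10: on BLACK (3,4): turn L to E, flip to white, move to (3,5). |black|=7
Step 11: on WHITE (3,5): turn R to S, flip to black, move to (4,5). |black|=8
Step 12: on WHITE (4,5): turn R to W, flip to black, move to (4,4). |black|=9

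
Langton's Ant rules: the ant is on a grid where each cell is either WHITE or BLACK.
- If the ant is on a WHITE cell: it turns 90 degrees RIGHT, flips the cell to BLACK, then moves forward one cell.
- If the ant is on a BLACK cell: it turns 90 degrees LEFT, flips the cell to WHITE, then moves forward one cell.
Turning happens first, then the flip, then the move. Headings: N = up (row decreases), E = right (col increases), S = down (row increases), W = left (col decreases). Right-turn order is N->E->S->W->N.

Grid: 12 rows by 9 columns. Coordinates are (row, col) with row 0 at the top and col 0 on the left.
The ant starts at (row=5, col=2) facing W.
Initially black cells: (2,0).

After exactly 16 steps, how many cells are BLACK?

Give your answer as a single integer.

Step 1: on WHITE (5,2): turn R to N, flip to black, move to (4,2). |black|=2
Step 2: on WHITE (4,2): turn R to E, flip to black, move to (4,3). |black|=3
Step 3: on WHITE (4,3): turn R to S, flip to black, move to (5,3). |black|=4
Step 4: on WHITE (5,3): turn R to W, flip to black, move to (5,2). |black|=5
Step 5: on BLACK (5,2): turn L to S, flip to white, move to (6,2). |black|=4
Step 6: on WHITE (6,2): turn R to W, flip to black, move to (6,1). |black|=5
Step 7: on WHITE (6,1): turn R to N, flip to black, move to (5,1). |black|=6
Step 8: on WHITE (5,1): turn R to E, flip to black, move to (5,2). |black|=7
Step 9: on WHITE (5,2): turn R to S, flip to black, move to (6,2). |black|=8
Step 10: on BLACK (6,2): turn L to E, flip to white, move to (6,3). |black|=7
Step 11: on WHITE (6,3): turn R to S, flip to black, move to (7,3). |black|=8
Step 12: on WHITE (7,3): turn R to W, flip to black, move to (7,2). |black|=9
Step 13: on WHITE (7,2): turn R to N, flip to black, move to (6,2). |black|=10
Step 14: on WHITE (6,2): turn R to E, flip to black, move to (6,3). |black|=11
Step 15: on BLACK (6,3): turn L to N, flip to white, move to (5,3). |black|=10
Step 16: on BLACK (5,3): turn L to W, flip to white, move to (5,2). |black|=9

Answer: 9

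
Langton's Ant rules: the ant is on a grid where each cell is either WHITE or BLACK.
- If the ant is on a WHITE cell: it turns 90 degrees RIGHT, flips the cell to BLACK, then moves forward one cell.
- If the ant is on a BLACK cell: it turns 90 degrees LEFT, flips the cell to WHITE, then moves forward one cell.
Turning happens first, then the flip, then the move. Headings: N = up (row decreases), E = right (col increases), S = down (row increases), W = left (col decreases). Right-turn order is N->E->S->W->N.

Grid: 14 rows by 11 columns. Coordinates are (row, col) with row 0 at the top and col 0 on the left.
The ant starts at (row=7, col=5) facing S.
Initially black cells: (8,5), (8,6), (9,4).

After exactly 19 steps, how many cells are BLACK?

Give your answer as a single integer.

Step 1: on WHITE (7,5): turn R to W, flip to black, move to (7,4). |black|=4
Step 2: on WHITE (7,4): turn R to N, flip to black, move to (6,4). |black|=5
Step 3: on WHITE (6,4): turn R to E, flip to black, move to (6,5). |black|=6
Step 4: on WHITE (6,5): turn R to S, flip to black, move to (7,5). |black|=7
Step 5: on BLACK (7,5): turn L to E, flip to white, move to (7,6). |black|=6
Step 6: on WHITE (7,6): turn R to S, flip to black, move to (8,6). |black|=7
Step 7: on BLACK (8,6): turn L to E, flip to white, move to (8,7). |black|=6
Step 8: on WHITE (8,7): turn R to S, flip to black, move to (9,7). |black|=7
Step 9: on WHITE (9,7): turn R to W, flip to black, move to (9,6). |black|=8
Step 10: on WHITE (9,6): turn R to N, flip to black, move to (8,6). |black|=9
Step 11: on WHITE (8,6): turn R to E, flip to black, move to (8,7). |black|=10
Step 12: on BLACK (8,7): turn L to N, flip to white, move to (7,7). |black|=9
Step 13: on WHITE (7,7): turn R to E, flip to black, move to (7,8). |black|=10
Step 14: on WHITE (7,8): turn R to S, flip to black, move to (8,8). |black|=11
Step 15: on WHITE (8,8): turn R to W, flip to black, move to (8,7). |black|=12
Step 16: on WHITE (8,7): turn R to N, flip to black, move to (7,7). |black|=13
Step 17: on BLACK (7,7): turn L to W, flip to white, move to (7,6). |black|=12
Step 18: on BLACK (7,6): turn L to S, flip to white, move to (8,6). |black|=11
Step 19: on BLACK (8,6): turn L to E, flip to white, move to (8,7). |black|=10

Answer: 10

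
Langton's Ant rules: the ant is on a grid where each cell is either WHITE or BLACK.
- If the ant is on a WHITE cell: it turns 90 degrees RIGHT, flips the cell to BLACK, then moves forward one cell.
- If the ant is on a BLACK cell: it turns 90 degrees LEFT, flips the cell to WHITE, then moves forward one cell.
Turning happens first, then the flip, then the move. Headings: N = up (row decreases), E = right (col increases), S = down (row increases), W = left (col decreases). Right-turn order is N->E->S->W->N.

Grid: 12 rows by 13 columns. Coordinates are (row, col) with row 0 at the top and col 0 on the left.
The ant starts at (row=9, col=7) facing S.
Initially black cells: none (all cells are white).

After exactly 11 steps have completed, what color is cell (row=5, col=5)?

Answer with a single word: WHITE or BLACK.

Answer: WHITE

Derivation:
Step 1: on WHITE (9,7): turn R to W, flip to black, move to (9,6). |black|=1
Step 2: on WHITE (9,6): turn R to N, flip to black, move to (8,6). |black|=2
Step 3: on WHITE (8,6): turn R to E, flip to black, move to (8,7). |black|=3
Step 4: on WHITE (8,7): turn R to S, flip to black, move to (9,7). |black|=4
Step 5: on BLACK (9,7): turn L to E, flip to white, move to (9,8). |black|=3
Step 6: on WHITE (9,8): turn R to S, flip to black, move to (10,8). |black|=4
Step 7: on WHITE (10,8): turn R to W, flip to black, move to (10,7). |black|=5
Step 8: on WHITE (10,7): turn R to N, flip to black, move to (9,7). |black|=6
Step 9: on WHITE (9,7): turn R to E, flip to black, move to (9,8). |black|=7
Step 10: on BLACK (9,8): turn L to N, flip to white, move to (8,8). |black|=6
Step 11: on WHITE (8,8): turn R to E, flip to black, move to (8,9). |black|=7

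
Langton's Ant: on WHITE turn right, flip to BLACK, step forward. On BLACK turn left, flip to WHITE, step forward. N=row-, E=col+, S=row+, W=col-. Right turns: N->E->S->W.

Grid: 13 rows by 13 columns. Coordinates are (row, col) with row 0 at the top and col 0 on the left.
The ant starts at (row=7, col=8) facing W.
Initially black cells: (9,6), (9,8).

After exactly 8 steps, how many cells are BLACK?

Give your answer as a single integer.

Step 1: on WHITE (7,8): turn R to N, flip to black, move to (6,8). |black|=3
Step 2: on WHITE (6,8): turn R to E, flip to black, move to (6,9). |black|=4
Step 3: on WHITE (6,9): turn R to S, flip to black, move to (7,9). |black|=5
Step 4: on WHITE (7,9): turn R to W, flip to black, move to (7,8). |black|=6
Step 5: on BLACK (7,8): turn L to S, flip to white, move to (8,8). |black|=5
Step 6: on WHITE (8,8): turn R to W, flip to black, move to (8,7). |black|=6
Step 7: on WHITE (8,7): turn R to N, flip to black, move to (7,7). |black|=7
Step 8: on WHITE (7,7): turn R to E, flip to black, move to (7,8). |black|=8

Answer: 8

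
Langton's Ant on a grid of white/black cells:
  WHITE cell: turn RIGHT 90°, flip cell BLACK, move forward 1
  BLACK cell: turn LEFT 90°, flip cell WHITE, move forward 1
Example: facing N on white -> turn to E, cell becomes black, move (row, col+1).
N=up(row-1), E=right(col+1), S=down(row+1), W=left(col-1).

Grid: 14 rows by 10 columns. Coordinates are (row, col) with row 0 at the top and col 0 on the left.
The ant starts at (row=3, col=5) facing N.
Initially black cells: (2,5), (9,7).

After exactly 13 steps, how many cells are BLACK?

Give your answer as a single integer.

Step 1: on WHITE (3,5): turn R to E, flip to black, move to (3,6). |black|=3
Step 2: on WHITE (3,6): turn R to S, flip to black, move to (4,6). |black|=4
Step 3: on WHITE (4,6): turn R to W, flip to black, move to (4,5). |black|=5
Step 4: on WHITE (4,5): turn R to N, flip to black, move to (3,5). |black|=6
Step 5: on BLACK (3,5): turn L to W, flip to white, move to (3,4). |black|=5
Step 6: on WHITE (3,4): turn R to N, flip to black, move to (2,4). |black|=6
Step 7: on WHITE (2,4): turn R to E, flip to black, move to (2,5). |black|=7
Step 8: on BLACK (2,5): turn L to N, flip to white, move to (1,5). |black|=6
Step 9: on WHITE (1,5): turn R to E, flip to black, move to (1,6). |black|=7
Step 10: on WHITE (1,6): turn R to S, flip to black, move to (2,6). |black|=8
Step 11: on WHITE (2,6): turn R to W, flip to black, move to (2,5). |black|=9
Step 12: on WHITE (2,5): turn R to N, flip to black, move to (1,5). |black|=10
Step 13: on BLACK (1,5): turn L to W, flip to white, move to (1,4). |black|=9

Answer: 9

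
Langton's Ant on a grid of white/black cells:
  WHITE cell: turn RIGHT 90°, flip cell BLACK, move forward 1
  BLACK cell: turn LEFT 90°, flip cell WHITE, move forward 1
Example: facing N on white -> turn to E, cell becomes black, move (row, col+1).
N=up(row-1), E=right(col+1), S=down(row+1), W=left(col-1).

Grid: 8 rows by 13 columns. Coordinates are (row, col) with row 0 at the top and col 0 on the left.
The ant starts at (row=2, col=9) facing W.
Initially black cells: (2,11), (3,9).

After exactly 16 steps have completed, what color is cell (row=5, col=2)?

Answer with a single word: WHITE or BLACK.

Step 1: on WHITE (2,9): turn R to N, flip to black, move to (1,9). |black|=3
Step 2: on WHITE (1,9): turn R to E, flip to black, move to (1,10). |black|=4
Step 3: on WHITE (1,10): turn R to S, flip to black, move to (2,10). |black|=5
Step 4: on WHITE (2,10): turn R to W, flip to black, move to (2,9). |black|=6
Step 5: on BLACK (2,9): turn L to S, flip to white, move to (3,9). |black|=5
Step 6: on BLACK (3,9): turn L to E, flip to white, move to (3,10). |black|=4
Step 7: on WHITE (3,10): turn R to S, flip to black, move to (4,10). |black|=5
Step 8: on WHITE (4,10): turn R to W, flip to black, move to (4,9). |black|=6
Step 9: on WHITE (4,9): turn R to N, flip to black, move to (3,9). |black|=7
Step 10: on WHITE (3,9): turn R to E, flip to black, move to (3,10). |black|=8
Step 11: on BLACK (3,10): turn L to N, flip to white, move to (2,10). |black|=7
Step 12: on BLACK (2,10): turn L to W, flip to white, move to (2,9). |black|=6
Step 13: on WHITE (2,9): turn R to N, flip to black, move to (1,9). |black|=7
Step 14: on BLACK (1,9): turn L to W, flip to white, move to (1,8). |black|=6
Step 15: on WHITE (1,8): turn R to N, flip to black, move to (0,8). |black|=7
Step 16: on WHITE (0,8): turn R to E, flip to black, move to (0,9). |black|=8

Answer: WHITE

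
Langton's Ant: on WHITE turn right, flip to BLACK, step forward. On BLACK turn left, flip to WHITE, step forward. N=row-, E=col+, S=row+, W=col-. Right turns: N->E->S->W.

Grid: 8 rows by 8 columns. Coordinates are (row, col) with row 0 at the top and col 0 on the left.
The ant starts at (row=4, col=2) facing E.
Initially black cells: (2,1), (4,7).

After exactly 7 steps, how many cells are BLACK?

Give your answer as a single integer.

Step 1: on WHITE (4,2): turn R to S, flip to black, move to (5,2). |black|=3
Step 2: on WHITE (5,2): turn R to W, flip to black, move to (5,1). |black|=4
Step 3: on WHITE (5,1): turn R to N, flip to black, move to (4,1). |black|=5
Step 4: on WHITE (4,1): turn R to E, flip to black, move to (4,2). |black|=6
Step 5: on BLACK (4,2): turn L to N, flip to white, move to (3,2). |black|=5
Step 6: on WHITE (3,2): turn R to E, flip to black, move to (3,3). |black|=6
Step 7: on WHITE (3,3): turn R to S, flip to black, move to (4,3). |black|=7

Answer: 7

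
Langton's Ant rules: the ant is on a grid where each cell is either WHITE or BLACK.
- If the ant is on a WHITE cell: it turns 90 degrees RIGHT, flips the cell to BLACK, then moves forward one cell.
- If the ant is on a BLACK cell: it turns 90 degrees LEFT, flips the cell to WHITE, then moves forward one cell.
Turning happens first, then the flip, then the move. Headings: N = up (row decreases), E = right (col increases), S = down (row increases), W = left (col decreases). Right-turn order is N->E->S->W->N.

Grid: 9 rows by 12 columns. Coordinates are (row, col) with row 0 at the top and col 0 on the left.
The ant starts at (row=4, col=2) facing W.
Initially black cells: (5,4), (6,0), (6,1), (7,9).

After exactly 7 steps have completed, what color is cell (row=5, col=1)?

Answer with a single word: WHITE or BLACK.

Step 1: on WHITE (4,2): turn R to N, flip to black, move to (3,2). |black|=5
Step 2: on WHITE (3,2): turn R to E, flip to black, move to (3,3). |black|=6
Step 3: on WHITE (3,3): turn R to S, flip to black, move to (4,3). |black|=7
Step 4: on WHITE (4,3): turn R to W, flip to black, move to (4,2). |black|=8
Step 5: on BLACK (4,2): turn L to S, flip to white, move to (5,2). |black|=7
Step 6: on WHITE (5,2): turn R to W, flip to black, move to (5,1). |black|=8
Step 7: on WHITE (5,1): turn R to N, flip to black, move to (4,1). |black|=9

Answer: BLACK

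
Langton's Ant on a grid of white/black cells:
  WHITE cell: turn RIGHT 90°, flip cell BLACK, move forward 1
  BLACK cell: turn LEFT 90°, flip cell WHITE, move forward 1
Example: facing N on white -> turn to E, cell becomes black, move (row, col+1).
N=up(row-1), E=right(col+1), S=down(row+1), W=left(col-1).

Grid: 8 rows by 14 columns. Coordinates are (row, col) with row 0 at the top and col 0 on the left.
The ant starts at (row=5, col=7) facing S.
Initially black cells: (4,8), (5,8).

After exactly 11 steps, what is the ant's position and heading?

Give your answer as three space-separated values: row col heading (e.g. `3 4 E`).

Step 1: on WHITE (5,7): turn R to W, flip to black, move to (5,6). |black|=3
Step 2: on WHITE (5,6): turn R to N, flip to black, move to (4,6). |black|=4
Step 3: on WHITE (4,6): turn R to E, flip to black, move to (4,7). |black|=5
Step 4: on WHITE (4,7): turn R to S, flip to black, move to (5,7). |black|=6
Step 5: on BLACK (5,7): turn L to E, flip to white, move to (5,8). |black|=5
Step 6: on BLACK (5,8): turn L to N, flip to white, move to (4,8). |black|=4
Step 7: on BLACK (4,8): turn L to W, flip to white, move to (4,7). |black|=3
Step 8: on BLACK (4,7): turn L to S, flip to white, move to (5,7). |black|=2
Step 9: on WHITE (5,7): turn R to W, flip to black, move to (5,6). |black|=3
Step 10: on BLACK (5,6): turn L to S, flip to white, move to (6,6). |black|=2
Step 11: on WHITE (6,6): turn R to W, flip to black, move to (6,5). |black|=3

Answer: 6 5 W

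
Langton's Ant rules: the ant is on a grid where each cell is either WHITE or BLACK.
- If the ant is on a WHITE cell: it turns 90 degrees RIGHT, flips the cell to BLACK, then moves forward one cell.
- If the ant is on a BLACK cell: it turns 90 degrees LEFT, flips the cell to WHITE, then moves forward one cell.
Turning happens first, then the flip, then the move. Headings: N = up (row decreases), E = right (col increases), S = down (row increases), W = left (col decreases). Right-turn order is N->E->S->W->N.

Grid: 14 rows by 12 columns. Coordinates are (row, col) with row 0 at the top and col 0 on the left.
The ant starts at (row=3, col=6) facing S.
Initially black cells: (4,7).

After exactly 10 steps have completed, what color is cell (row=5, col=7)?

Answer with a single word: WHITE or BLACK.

Answer: BLACK

Derivation:
Step 1: on WHITE (3,6): turn R to W, flip to black, move to (3,5). |black|=2
Step 2: on WHITE (3,5): turn R to N, flip to black, move to (2,5). |black|=3
Step 3: on WHITE (2,5): turn R to E, flip to black, move to (2,6). |black|=4
Step 4: on WHITE (2,6): turn R to S, flip to black, move to (3,6). |black|=5
Step 5: on BLACK (3,6): turn L to E, flip to white, move to (3,7). |black|=4
Step 6: on WHITE (3,7): turn R to S, flip to black, move to (4,7). |black|=5
Step 7: on BLACK (4,7): turn L to E, flip to white, move to (4,8). |black|=4
Step 8: on WHITE (4,8): turn R to S, flip to black, move to (5,8). |black|=5
Step 9: on WHITE (5,8): turn R to W, flip to black, move to (5,7). |black|=6
Step 10: on WHITE (5,7): turn R to N, flip to black, move to (4,7). |black|=7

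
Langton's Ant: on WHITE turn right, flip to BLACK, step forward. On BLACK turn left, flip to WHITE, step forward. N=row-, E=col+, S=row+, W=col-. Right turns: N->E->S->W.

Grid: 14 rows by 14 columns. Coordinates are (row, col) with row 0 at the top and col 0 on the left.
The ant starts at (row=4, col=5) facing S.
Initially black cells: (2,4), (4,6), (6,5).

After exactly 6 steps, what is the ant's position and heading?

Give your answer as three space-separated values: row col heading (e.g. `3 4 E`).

Step 1: on WHITE (4,5): turn R to W, flip to black, move to (4,4). |black|=4
Step 2: on WHITE (4,4): turn R to N, flip to black, move to (3,4). |black|=5
Step 3: on WHITE (3,4): turn R to E, flip to black, move to (3,5). |black|=6
Step 4: on WHITE (3,5): turn R to S, flip to black, move to (4,5). |black|=7
Step 5: on BLACK (4,5): turn L to E, flip to white, move to (4,6). |black|=6
Step 6: on BLACK (4,6): turn L to N, flip to white, move to (3,6). |black|=5

Answer: 3 6 N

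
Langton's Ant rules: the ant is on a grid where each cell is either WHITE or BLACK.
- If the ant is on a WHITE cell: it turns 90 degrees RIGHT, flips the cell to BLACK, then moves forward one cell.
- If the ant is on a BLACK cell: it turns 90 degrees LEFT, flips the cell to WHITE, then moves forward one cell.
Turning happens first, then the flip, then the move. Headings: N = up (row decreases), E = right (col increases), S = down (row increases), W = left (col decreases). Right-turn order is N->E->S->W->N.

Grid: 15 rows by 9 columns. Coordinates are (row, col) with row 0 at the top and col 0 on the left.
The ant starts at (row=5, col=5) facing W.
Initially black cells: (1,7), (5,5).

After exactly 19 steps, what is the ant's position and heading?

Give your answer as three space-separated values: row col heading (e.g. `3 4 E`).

Step 1: on BLACK (5,5): turn L to S, flip to white, move to (6,5). |black|=1
Step 2: on WHITE (6,5): turn R to W, flip to black, move to (6,4). |black|=2
Step 3: on WHITE (6,4): turn R to N, flip to black, move to (5,4). |black|=3
Step 4: on WHITE (5,4): turn R to E, flip to black, move to (5,5). |black|=4
Step 5: on WHITE (5,5): turn R to S, flip to black, move to (6,5). |black|=5
Step 6: on BLACK (6,5): turn L to E, flip to white, move to (6,6). |black|=4
Step 7: on WHITE (6,6): turn R to S, flip to black, move to (7,6). |black|=5
Step 8: on WHITE (7,6): turn R to W, flip to black, move to (7,5). |black|=6
Step 9: on WHITE (7,5): turn R to N, flip to black, move to (6,5). |black|=7
Step 10: on WHITE (6,5): turn R to E, flip to black, move to (6,6). |black|=8
Step 11: on BLACK (6,6): turn L to N, flip to white, move to (5,6). |black|=7
Step 12: on WHITE (5,6): turn R to E, flip to black, move to (5,7). |black|=8
Step 13: on WHITE (5,7): turn R to S, flip to black, move to (6,7). |black|=9
Step 14: on WHITE (6,7): turn R to W, flip to black, move to (6,6). |black|=10
Step 15: on WHITE (6,6): turn R to N, flip to black, move to (5,6). |black|=11
Step 16: on BLACK (5,6): turn L to W, flip to white, move to (5,5). |black|=10
Step 17: on BLACK (5,5): turn L to S, flip to white, move to (6,5). |black|=9
Step 18: on BLACK (6,5): turn L to E, flip to white, move to (6,6). |black|=8
Step 19: on BLACK (6,6): turn L to N, flip to white, move to (5,6). |black|=7

Answer: 5 6 N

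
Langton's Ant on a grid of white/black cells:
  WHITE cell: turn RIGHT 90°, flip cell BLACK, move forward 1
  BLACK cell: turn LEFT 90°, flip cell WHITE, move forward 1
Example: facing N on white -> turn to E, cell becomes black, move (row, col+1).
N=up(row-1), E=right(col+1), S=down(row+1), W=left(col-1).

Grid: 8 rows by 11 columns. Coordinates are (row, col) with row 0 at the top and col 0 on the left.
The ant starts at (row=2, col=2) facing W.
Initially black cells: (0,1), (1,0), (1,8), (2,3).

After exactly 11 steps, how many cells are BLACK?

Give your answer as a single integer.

Step 1: on WHITE (2,2): turn R to N, flip to black, move to (1,2). |black|=5
Step 2: on WHITE (1,2): turn R to E, flip to black, move to (1,3). |black|=6
Step 3: on WHITE (1,3): turn R to S, flip to black, move to (2,3). |black|=7
Step 4: on BLACK (2,3): turn L to E, flip to white, move to (2,4). |black|=6
Step 5: on WHITE (2,4): turn R to S, flip to black, move to (3,4). |black|=7
Step 6: on WHITE (3,4): turn R to W, flip to black, move to (3,3). |black|=8
Step 7: on WHITE (3,3): turn R to N, flip to black, move to (2,3). |black|=9
Step 8: on WHITE (2,3): turn R to E, flip to black, move to (2,4). |black|=10
Step 9: on BLACK (2,4): turn L to N, flip to white, move to (1,4). |black|=9
Step 10: on WHITE (1,4): turn R to E, flip to black, move to (1,5). |black|=10
Step 11: on WHITE (1,5): turn R to S, flip to black, move to (2,5). |black|=11

Answer: 11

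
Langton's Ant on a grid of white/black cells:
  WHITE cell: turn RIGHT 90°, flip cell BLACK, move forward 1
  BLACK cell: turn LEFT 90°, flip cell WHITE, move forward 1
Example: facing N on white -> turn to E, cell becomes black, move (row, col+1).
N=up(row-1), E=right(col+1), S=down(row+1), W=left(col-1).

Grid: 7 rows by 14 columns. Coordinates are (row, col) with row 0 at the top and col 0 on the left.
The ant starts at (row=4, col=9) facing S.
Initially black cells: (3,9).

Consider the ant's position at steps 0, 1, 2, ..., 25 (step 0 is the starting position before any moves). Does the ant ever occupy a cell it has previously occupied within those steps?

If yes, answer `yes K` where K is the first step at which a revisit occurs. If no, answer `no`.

Step 1: on WHITE (4,9): turn R to W, flip to black, move to (4,8). |black|=2 — new cell
Step 2: on WHITE (4,8): turn R to N, flip to black, move to (3,8). |black|=3 — new cell
Step 3: on WHITE (3,8): turn R to E, flip to black, move to (3,9). |black|=4 — new cell
Step 4: on BLACK (3,9): turn L to N, flip to white, move to (2,9). |black|=3 — new cell
Step 5: on WHITE (2,9): turn R to E, flip to black, move to (2,10). |black|=4 — new cell
Step 6: on WHITE (2,10): turn R to S, flip to black, move to (3,10). |black|=5 — new cell
Step 7: on WHITE (3,10): turn R to W, flip to black, move to (3,9). |black|=6 — REVISIT

Answer: yes 7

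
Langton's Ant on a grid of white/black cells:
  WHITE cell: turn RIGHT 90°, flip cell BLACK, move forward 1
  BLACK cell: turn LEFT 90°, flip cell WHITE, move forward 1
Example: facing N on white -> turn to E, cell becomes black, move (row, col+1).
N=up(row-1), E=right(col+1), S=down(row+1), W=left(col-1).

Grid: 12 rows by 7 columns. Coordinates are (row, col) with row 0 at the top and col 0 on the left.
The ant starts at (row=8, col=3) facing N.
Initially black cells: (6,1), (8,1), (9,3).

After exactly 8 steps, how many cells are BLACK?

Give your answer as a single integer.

Step 1: on WHITE (8,3): turn R to E, flip to black, move to (8,4). |black|=4
Step 2: on WHITE (8,4): turn R to S, flip to black, move to (9,4). |black|=5
Step 3: on WHITE (9,4): turn R to W, flip to black, move to (9,3). |black|=6
Step 4: on BLACK (9,3): turn L to S, flip to white, move to (10,3). |black|=5
Step 5: on WHITE (10,3): turn R to W, flip to black, move to (10,2). |black|=6
Step 6: on WHITE (10,2): turn R to N, flip to black, move to (9,2). |black|=7
Step 7: on WHITE (9,2): turn R to E, flip to black, move to (9,3). |black|=8
Step 8: on WHITE (9,3): turn R to S, flip to black, move to (10,3). |black|=9

Answer: 9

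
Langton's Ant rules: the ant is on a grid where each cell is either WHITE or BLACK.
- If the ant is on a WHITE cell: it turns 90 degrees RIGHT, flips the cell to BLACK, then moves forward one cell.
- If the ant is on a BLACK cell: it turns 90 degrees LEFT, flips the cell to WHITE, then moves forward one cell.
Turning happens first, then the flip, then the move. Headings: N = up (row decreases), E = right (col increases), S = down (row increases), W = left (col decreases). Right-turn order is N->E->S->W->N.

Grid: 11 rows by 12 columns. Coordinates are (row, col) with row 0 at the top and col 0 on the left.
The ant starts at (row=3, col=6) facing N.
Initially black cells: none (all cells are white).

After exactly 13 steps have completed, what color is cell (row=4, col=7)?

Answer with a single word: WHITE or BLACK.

Answer: BLACK

Derivation:
Step 1: on WHITE (3,6): turn R to E, flip to black, move to (3,7). |black|=1
Step 2: on WHITE (3,7): turn R to S, flip to black, move to (4,7). |black|=2
Step 3: on WHITE (4,7): turn R to W, flip to black, move to (4,6). |black|=3
Step 4: on WHITE (4,6): turn R to N, flip to black, move to (3,6). |black|=4
Step 5: on BLACK (3,6): turn L to W, flip to white, move to (3,5). |black|=3
Step 6: on WHITE (3,5): turn R to N, flip to black, move to (2,5). |black|=4
Step 7: on WHITE (2,5): turn R to E, flip to black, move to (2,6). |black|=5
Step 8: on WHITE (2,6): turn R to S, flip to black, move to (3,6). |black|=6
Step 9: on WHITE (3,6): turn R to W, flip to black, move to (3,5). |black|=7
Step 10: on BLACK (3,5): turn L to S, flip to white, move to (4,5). |black|=6
Step 11: on WHITE (4,5): turn R to W, flip to black, move to (4,4). |black|=7
Step 12: on WHITE (4,4): turn R to N, flip to black, move to (3,4). |black|=8
Step 13: on WHITE (3,4): turn R to E, flip to black, move to (3,5). |black|=9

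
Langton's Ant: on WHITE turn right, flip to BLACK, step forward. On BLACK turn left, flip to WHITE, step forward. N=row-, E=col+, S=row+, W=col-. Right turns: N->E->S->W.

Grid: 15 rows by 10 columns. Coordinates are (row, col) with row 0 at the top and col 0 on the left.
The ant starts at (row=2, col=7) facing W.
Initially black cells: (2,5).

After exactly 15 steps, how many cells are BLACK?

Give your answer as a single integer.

Step 1: on WHITE (2,7): turn R to N, flip to black, move to (1,7). |black|=2
Step 2: on WHITE (1,7): turn R to E, flip to black, move to (1,8). |black|=3
Step 3: on WHITE (1,8): turn R to S, flip to black, move to (2,8). |black|=4
Step 4: on WHITE (2,8): turn R to W, flip to black, move to (2,7). |black|=5
Step 5: on BLACK (2,7): turn L to S, flip to white, move to (3,7). |black|=4
Step 6: on WHITE (3,7): turn R to W, flip to black, move to (3,6). |black|=5
Step 7: on WHITE (3,6): turn R to N, flip to black, move to (2,6). |black|=6
Step 8: on WHITE (2,6): turn R to E, flip to black, move to (2,7). |black|=7
Step 9: on WHITE (2,7): turn R to S, flip to black, move to (3,7). |black|=8
Step 10: on BLACK (3,7): turn L to E, flip to white, move to (3,8). |black|=7
Step 11: on WHITE (3,8): turn R to S, flip to black, move to (4,8). |black|=8
Step 12: on WHITE (4,8): turn R to W, flip to black, move to (4,7). |black|=9
Step 13: on WHITE (4,7): turn R to N, flip to black, move to (3,7). |black|=10
Step 14: on WHITE (3,7): turn R to E, flip to black, move to (3,8). |black|=11
Step 15: on BLACK (3,8): turn L to N, flip to white, move to (2,8). |black|=10

Answer: 10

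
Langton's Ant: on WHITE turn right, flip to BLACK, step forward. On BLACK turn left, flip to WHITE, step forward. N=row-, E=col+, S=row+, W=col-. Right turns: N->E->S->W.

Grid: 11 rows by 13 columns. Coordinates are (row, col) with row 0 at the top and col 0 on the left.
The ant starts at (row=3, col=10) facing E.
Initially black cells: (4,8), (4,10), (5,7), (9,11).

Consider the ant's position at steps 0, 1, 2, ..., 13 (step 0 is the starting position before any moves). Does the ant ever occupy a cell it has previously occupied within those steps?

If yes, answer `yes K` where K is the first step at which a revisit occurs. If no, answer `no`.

Step 1: on WHITE (3,10): turn R to S, flip to black, move to (4,10). |black|=5 — new cell
Step 2: on BLACK (4,10): turn L to E, flip to white, move to (4,11). |black|=4 — new cell
Step 3: on WHITE (4,11): turn R to S, flip to black, move to (5,11). |black|=5 — new cell
Step 4: on WHITE (5,11): turn R to W, flip to black, move to (5,10). |black|=6 — new cell
Step 5: on WHITE (5,10): turn R to N, flip to black, move to (4,10). |black|=7 — REVISIT

Answer: yes 5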